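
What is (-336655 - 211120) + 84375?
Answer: -463400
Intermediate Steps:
(-336655 - 211120) + 84375 = -547775 + 84375 = -463400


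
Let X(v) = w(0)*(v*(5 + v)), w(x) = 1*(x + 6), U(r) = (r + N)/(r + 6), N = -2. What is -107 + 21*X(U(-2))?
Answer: -611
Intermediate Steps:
U(r) = (-2 + r)/(6 + r) (U(r) = (r - 2)/(r + 6) = (-2 + r)/(6 + r))
w(x) = 6 + x (w(x) = 1*(6 + x) = 6 + x)
X(v) = 6*v*(5 + v) (X(v) = (6 + 0)*(v*(5 + v)) = 6*(v*(5 + v)) = 6*v*(5 + v))
-107 + 21*X(U(-2)) = -107 + 21*(6*((-2 - 2)/(6 - 2))*(5 + (-2 - 2)/(6 - 2))) = -107 + 21*(6*(-4/4)*(5 - 4/4)) = -107 + 21*(6*((¼)*(-4))*(5 + (¼)*(-4))) = -107 + 21*(6*(-1)*(5 - 1)) = -107 + 21*(6*(-1)*4) = -107 + 21*(-24) = -107 - 504 = -611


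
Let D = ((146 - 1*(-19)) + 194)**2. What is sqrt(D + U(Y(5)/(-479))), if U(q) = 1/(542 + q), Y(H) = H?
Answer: 2*sqrt(2171609753573279)/259613 ≈ 359.00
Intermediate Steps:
D = 128881 (D = ((146 + 19) + 194)**2 = (165 + 194)**2 = 359**2 = 128881)
sqrt(D + U(Y(5)/(-479))) = sqrt(128881 + 1/(542 + 5/(-479))) = sqrt(128881 + 1/(542 + 5*(-1/479))) = sqrt(128881 + 1/(542 - 5/479)) = sqrt(128881 + 1/(259613/479)) = sqrt(128881 + 479/259613) = sqrt(33459183532/259613) = 2*sqrt(2171609753573279)/259613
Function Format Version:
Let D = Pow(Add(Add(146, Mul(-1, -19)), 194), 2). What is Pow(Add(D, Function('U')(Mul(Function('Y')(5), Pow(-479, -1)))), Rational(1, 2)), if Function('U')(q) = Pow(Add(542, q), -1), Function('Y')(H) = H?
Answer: Mul(Rational(2, 259613), Pow(2171609753573279, Rational(1, 2))) ≈ 359.00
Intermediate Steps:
D = 128881 (D = Pow(Add(Add(146, 19), 194), 2) = Pow(Add(165, 194), 2) = Pow(359, 2) = 128881)
Pow(Add(D, Function('U')(Mul(Function('Y')(5), Pow(-479, -1)))), Rational(1, 2)) = Pow(Add(128881, Pow(Add(542, Mul(5, Pow(-479, -1))), -1)), Rational(1, 2)) = Pow(Add(128881, Pow(Add(542, Mul(5, Rational(-1, 479))), -1)), Rational(1, 2)) = Pow(Add(128881, Pow(Add(542, Rational(-5, 479)), -1)), Rational(1, 2)) = Pow(Add(128881, Pow(Rational(259613, 479), -1)), Rational(1, 2)) = Pow(Add(128881, Rational(479, 259613)), Rational(1, 2)) = Pow(Rational(33459183532, 259613), Rational(1, 2)) = Mul(Rational(2, 259613), Pow(2171609753573279, Rational(1, 2)))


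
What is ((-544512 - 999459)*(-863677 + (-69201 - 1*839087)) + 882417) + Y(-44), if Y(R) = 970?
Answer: 2735863456402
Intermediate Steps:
((-544512 - 999459)*(-863677 + (-69201 - 1*839087)) + 882417) + Y(-44) = ((-544512 - 999459)*(-863677 + (-69201 - 1*839087)) + 882417) + 970 = (-1543971*(-863677 + (-69201 - 839087)) + 882417) + 970 = (-1543971*(-863677 - 908288) + 882417) + 970 = (-1543971*(-1771965) + 882417) + 970 = (2735862573015 + 882417) + 970 = 2735863455432 + 970 = 2735863456402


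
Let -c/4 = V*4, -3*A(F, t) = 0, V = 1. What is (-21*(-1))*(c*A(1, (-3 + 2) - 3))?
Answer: 0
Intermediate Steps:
A(F, t) = 0 (A(F, t) = -⅓*0 = 0)
c = -16 (c = -4*4 = -16)
(-21*(-1))*(c*A(1, (-3 + 2) - 3)) = (-21*(-1))*(-16*0) = 21*0 = 0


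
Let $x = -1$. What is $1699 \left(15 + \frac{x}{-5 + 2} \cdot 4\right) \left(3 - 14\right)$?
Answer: $- \frac{915761}{3} \approx -3.0525 \cdot 10^{5}$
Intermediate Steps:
$1699 \left(15 + \frac{x}{-5 + 2} \cdot 4\right) \left(3 - 14\right) = 1699 \left(15 + \frac{1}{-5 + 2} \left(-1\right) 4\right) \left(3 - 14\right) = 1699 \left(15 + \frac{1}{-3} \left(-1\right) 4\right) \left(-11\right) = 1699 \left(15 + \left(- \frac{1}{3}\right) \left(-1\right) 4\right) \left(-11\right) = 1699 \left(15 + \frac{1}{3} \cdot 4\right) \left(-11\right) = 1699 \left(15 + \frac{4}{3}\right) \left(-11\right) = 1699 \cdot \frac{49}{3} \left(-11\right) = 1699 \left(- \frac{539}{3}\right) = - \frac{915761}{3}$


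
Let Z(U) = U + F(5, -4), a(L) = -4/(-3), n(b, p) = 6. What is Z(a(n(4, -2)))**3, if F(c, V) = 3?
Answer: 2197/27 ≈ 81.370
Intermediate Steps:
a(L) = 4/3 (a(L) = -4*(-1/3) = 4/3)
Z(U) = 3 + U (Z(U) = U + 3 = 3 + U)
Z(a(n(4, -2)))**3 = (3 + 4/3)**3 = (13/3)**3 = 2197/27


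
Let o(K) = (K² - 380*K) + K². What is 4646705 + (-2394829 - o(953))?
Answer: 797598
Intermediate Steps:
o(K) = -380*K + 2*K²
4646705 + (-2394829 - o(953)) = 4646705 + (-2394829 - 2*953*(-190 + 953)) = 4646705 + (-2394829 - 2*953*763) = 4646705 + (-2394829 - 1*1454278) = 4646705 + (-2394829 - 1454278) = 4646705 - 3849107 = 797598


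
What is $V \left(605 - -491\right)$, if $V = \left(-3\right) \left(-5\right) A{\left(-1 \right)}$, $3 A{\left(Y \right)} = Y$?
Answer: $-5480$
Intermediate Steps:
$A{\left(Y \right)} = \frac{Y}{3}$
$V = -5$ ($V = \left(-3\right) \left(-5\right) \frac{1}{3} \left(-1\right) = 15 \left(- \frac{1}{3}\right) = -5$)
$V \left(605 - -491\right) = - 5 \left(605 - -491\right) = - 5 \left(605 + 491\right) = \left(-5\right) 1096 = -5480$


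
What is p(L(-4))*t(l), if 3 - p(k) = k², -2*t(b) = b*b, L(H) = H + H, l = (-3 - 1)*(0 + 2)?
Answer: 1952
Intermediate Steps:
l = -8 (l = -4*2 = -8)
L(H) = 2*H
t(b) = -b²/2 (t(b) = -b*b/2 = -b²/2)
p(k) = 3 - k²
p(L(-4))*t(l) = (3 - (2*(-4))²)*(-½*(-8)²) = (3 - 1*(-8)²)*(-½*64) = (3 - 1*64)*(-32) = (3 - 64)*(-32) = -61*(-32) = 1952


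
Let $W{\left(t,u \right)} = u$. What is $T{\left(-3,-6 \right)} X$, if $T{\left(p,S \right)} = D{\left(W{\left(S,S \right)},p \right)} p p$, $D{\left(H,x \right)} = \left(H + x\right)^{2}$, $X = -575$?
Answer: $-419175$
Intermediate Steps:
$T{\left(p,S \right)} = p^{2} \left(S + p\right)^{2}$ ($T{\left(p,S \right)} = \left(S + p\right)^{2} p p = p \left(S + p\right)^{2} p = p^{2} \left(S + p\right)^{2}$)
$T{\left(-3,-6 \right)} X = \left(-3\right)^{2} \left(-6 - 3\right)^{2} \left(-575\right) = 9 \left(-9\right)^{2} \left(-575\right) = 9 \cdot 81 \left(-575\right) = 729 \left(-575\right) = -419175$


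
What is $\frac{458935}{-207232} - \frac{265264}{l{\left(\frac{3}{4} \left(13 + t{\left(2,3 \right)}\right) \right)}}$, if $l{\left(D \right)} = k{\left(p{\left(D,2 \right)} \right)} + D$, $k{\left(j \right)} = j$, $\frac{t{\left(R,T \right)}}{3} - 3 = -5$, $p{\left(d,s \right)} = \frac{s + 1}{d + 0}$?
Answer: $- \frac{1539268105349}{33778816} \approx -45569.0$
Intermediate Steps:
$p{\left(d,s \right)} = \frac{1 + s}{d}$
$t{\left(R,T \right)} = -6$ ($t{\left(R,T \right)} = 9 + 3 \left(-5\right) = 9 - 15 = -6$)
$l{\left(D \right)} = D + \frac{3}{D}$ ($l{\left(D \right)} = \frac{1 + 2}{D} + D = \frac{1}{D} 3 + D = \frac{3}{D} + D = D + \frac{3}{D}$)
$\frac{458935}{-207232} - \frac{265264}{l{\left(\frac{3}{4} \left(13 + t{\left(2,3 \right)}\right) \right)}} = \frac{458935}{-207232} - \frac{265264}{\frac{3}{4} \left(13 - 6\right) + \frac{3}{\frac{3}{4} \left(13 - 6\right)}} = 458935 \left(- \frac{1}{207232}\right) - \frac{265264}{3 \cdot \frac{1}{4} \cdot 7 + \frac{3}{3 \cdot \frac{1}{4} \cdot 7}} = - \frac{458935}{207232} - \frac{265264}{\frac{3}{4} \cdot 7 + \frac{3}{\frac{3}{4} \cdot 7}} = - \frac{458935}{207232} - \frac{265264}{\frac{21}{4} + \frac{3}{\frac{21}{4}}} = - \frac{458935}{207232} - \frac{265264}{\frac{21}{4} + 3 \cdot \frac{4}{21}} = - \frac{458935}{207232} - \frac{265264}{\frac{21}{4} + \frac{4}{7}} = - \frac{458935}{207232} - \frac{265264}{\frac{163}{28}} = - \frac{458935}{207232} - \frac{7427392}{163} = - \frac{1539268105349}{33778816}$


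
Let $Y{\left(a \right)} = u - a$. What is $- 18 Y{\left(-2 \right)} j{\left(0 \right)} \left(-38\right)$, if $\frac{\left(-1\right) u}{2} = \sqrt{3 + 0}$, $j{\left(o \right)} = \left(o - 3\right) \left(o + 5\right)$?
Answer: $-20520 + 20520 \sqrt{3} \approx 15022.0$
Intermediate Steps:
$j{\left(o \right)} = \left(-3 + o\right) \left(5 + o\right)$
$u = - 2 \sqrt{3}$ ($u = - 2 \sqrt{3 + 0} = - 2 \sqrt{3} \approx -3.4641$)
$Y{\left(a \right)} = - a - 2 \sqrt{3}$ ($Y{\left(a \right)} = - 2 \sqrt{3} - a = - a - 2 \sqrt{3}$)
$- 18 Y{\left(-2 \right)} j{\left(0 \right)} \left(-38\right) = - 18 \left(\left(-1\right) \left(-2\right) - 2 \sqrt{3}\right) \left(-15 + 0^{2} + 2 \cdot 0\right) \left(-38\right) = - 18 \left(2 - 2 \sqrt{3}\right) \left(-15 + 0 + 0\right) \left(-38\right) = - 18 \left(2 - 2 \sqrt{3}\right) \left(-15\right) \left(-38\right) = - 18 \left(-30 + 30 \sqrt{3}\right) \left(-38\right) = \left(540 - 540 \sqrt{3}\right) \left(-38\right) = -20520 + 20520 \sqrt{3}$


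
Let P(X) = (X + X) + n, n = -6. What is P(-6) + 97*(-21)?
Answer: -2055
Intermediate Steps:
P(X) = -6 + 2*X (P(X) = (X + X) - 6 = 2*X - 6 = -6 + 2*X)
P(-6) + 97*(-21) = (-6 + 2*(-6)) + 97*(-21) = (-6 - 12) - 2037 = -18 - 2037 = -2055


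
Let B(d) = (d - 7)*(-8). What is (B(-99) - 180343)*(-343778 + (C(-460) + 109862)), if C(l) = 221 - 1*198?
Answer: 41982624035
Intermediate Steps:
C(l) = 23 (C(l) = 221 - 198 = 23)
B(d) = 56 - 8*d (B(d) = (-7 + d)*(-8) = 56 - 8*d)
(B(-99) - 180343)*(-343778 + (C(-460) + 109862)) = ((56 - 8*(-99)) - 180343)*(-343778 + (23 + 109862)) = ((56 + 792) - 180343)*(-343778 + 109885) = (848 - 180343)*(-233893) = -179495*(-233893) = 41982624035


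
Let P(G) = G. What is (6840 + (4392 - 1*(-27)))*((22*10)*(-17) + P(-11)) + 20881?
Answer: -42211628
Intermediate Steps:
(6840 + (4392 - 1*(-27)))*((22*10)*(-17) + P(-11)) + 20881 = (6840 + (4392 - 1*(-27)))*((22*10)*(-17) - 11) + 20881 = (6840 + (4392 + 27))*(220*(-17) - 11) + 20881 = (6840 + 4419)*(-3740 - 11) + 20881 = 11259*(-3751) + 20881 = -42232509 + 20881 = -42211628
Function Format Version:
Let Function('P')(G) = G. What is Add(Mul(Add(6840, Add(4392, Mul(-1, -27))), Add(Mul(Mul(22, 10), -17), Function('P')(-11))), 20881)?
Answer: -42211628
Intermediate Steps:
Add(Mul(Add(6840, Add(4392, Mul(-1, -27))), Add(Mul(Mul(22, 10), -17), Function('P')(-11))), 20881) = Add(Mul(Add(6840, Add(4392, Mul(-1, -27))), Add(Mul(Mul(22, 10), -17), -11)), 20881) = Add(Mul(Add(6840, Add(4392, 27)), Add(Mul(220, -17), -11)), 20881) = Add(Mul(Add(6840, 4419), Add(-3740, -11)), 20881) = Add(Mul(11259, -3751), 20881) = Add(-42232509, 20881) = -42211628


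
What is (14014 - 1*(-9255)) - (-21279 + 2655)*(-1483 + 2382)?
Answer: 16766245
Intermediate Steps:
(14014 - 1*(-9255)) - (-21279 + 2655)*(-1483 + 2382) = (14014 + 9255) - (-18624)*899 = 23269 - 1*(-16742976) = 23269 + 16742976 = 16766245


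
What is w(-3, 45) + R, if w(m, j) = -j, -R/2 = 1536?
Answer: -3117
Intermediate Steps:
R = -3072 (R = -2*1536 = -3072)
w(-3, 45) + R = -1*45 - 3072 = -45 - 3072 = -3117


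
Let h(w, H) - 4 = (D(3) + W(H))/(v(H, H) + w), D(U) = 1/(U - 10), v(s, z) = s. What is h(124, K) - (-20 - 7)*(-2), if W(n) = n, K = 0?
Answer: -43401/868 ≈ -50.001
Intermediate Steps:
D(U) = 1/(-10 + U)
h(w, H) = 4 + (-⅐ + H)/(H + w) (h(w, H) = 4 + (1/(-10 + 3) + H)/(H + w) = 4 + (1/(-7) + H)/(H + w) = 4 + (-⅐ + H)/(H + w))
h(124, K) - (-20 - 7)*(-2) = (-⅐ + 4*124 + 5*0)/(0 + 124) - (-20 - 7)*(-2) = (-⅐ + 496 + 0)/124 - (-27)*(-2) = (1/124)*(3471/7) - 1*54 = 3471/868 - 54 = -43401/868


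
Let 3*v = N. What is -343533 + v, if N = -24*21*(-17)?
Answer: -340677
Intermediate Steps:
N = 8568 (N = -504*(-17) = 8568)
v = 2856 (v = (1/3)*8568 = 2856)
-343533 + v = -343533 + 2856 = -340677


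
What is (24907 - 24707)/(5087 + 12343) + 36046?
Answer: 62828198/1743 ≈ 36046.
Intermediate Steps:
(24907 - 24707)/(5087 + 12343) + 36046 = 200/17430 + 36046 = 200*(1/17430) + 36046 = 20/1743 + 36046 = 62828198/1743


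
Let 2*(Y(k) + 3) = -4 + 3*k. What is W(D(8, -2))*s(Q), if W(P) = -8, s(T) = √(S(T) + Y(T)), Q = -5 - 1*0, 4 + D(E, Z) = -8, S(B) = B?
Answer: -4*I*√70 ≈ -33.466*I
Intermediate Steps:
Y(k) = -5 + 3*k/2 (Y(k) = -3 + (-4 + 3*k)/2 = -3 + (-2 + 3*k/2) = -5 + 3*k/2)
D(E, Z) = -12 (D(E, Z) = -4 - 8 = -12)
Q = -5 (Q = -5 + 0 = -5)
s(T) = √(-5 + 5*T/2) (s(T) = √(T + (-5 + 3*T/2)) = √(-5 + 5*T/2))
W(D(8, -2))*s(Q) = -4*√(-20 + 10*(-5)) = -4*√(-20 - 50) = -4*√(-70) = -4*I*√70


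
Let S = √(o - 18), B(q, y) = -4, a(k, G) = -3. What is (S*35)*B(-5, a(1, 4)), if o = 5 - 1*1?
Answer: -140*I*√14 ≈ -523.83*I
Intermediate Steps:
o = 4 (o = 5 - 1 = 4)
S = I*√14 (S = √(4 - 18) = √(-14) = I*√14 ≈ 3.7417*I)
(S*35)*B(-5, a(1, 4)) = ((I*√14)*35)*(-4) = (35*I*√14)*(-4) = -140*I*√14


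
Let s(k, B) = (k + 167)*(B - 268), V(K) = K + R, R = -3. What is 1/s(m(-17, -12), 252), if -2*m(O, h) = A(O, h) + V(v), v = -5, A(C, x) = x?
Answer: -1/2832 ≈ -0.00035311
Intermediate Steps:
V(K) = -3 + K (V(K) = K - 3 = -3 + K)
m(O, h) = 4 - h/2 (m(O, h) = -(h + (-3 - 5))/2 = -(h - 8)/2 = -(-8 + h)/2 = 4 - h/2)
s(k, B) = (-268 + B)*(167 + k) (s(k, B) = (167 + k)*(-268 + B) = (-268 + B)*(167 + k))
1/s(m(-17, -12), 252) = 1/(-44756 - 268*(4 - ½*(-12)) + 167*252 + 252*(4 - ½*(-12))) = 1/(-44756 - 268*(4 + 6) + 42084 + 252*(4 + 6)) = 1/(-44756 - 268*10 + 42084 + 252*10) = 1/(-44756 - 2680 + 42084 + 2520) = 1/(-2832) = -1/2832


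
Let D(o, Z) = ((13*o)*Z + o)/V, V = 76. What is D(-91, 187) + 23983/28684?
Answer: -83503825/28684 ≈ -2911.2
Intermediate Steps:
D(o, Z) = o/76 + 13*Z*o/76 (D(o, Z) = ((13*o)*Z + o)/76 = (13*Z*o + o)*(1/76) = (o + 13*Z*o)*(1/76) = o/76 + 13*Z*o/76)
D(-91, 187) + 23983/28684 = (1/76)*(-91)*(1 + 13*187) + 23983/28684 = (1/76)*(-91)*(1 + 2431) + 23983*(1/28684) = (1/76)*(-91)*2432 + 23983/28684 = -2912 + 23983/28684 = -83503825/28684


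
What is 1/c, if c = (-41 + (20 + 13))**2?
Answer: 1/64 ≈ 0.015625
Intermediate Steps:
c = 64 (c = (-41 + 33)**2 = (-8)**2 = 64)
1/c = 1/64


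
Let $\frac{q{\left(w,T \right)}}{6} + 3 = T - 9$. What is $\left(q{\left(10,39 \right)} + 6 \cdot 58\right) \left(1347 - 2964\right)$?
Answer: $-824670$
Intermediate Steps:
$q{\left(w,T \right)} = -72 + 6 T$ ($q{\left(w,T \right)} = -18 + 6 \left(T - 9\right) = -18 + 6 \left(-9 + T\right) = -18 + \left(-54 + 6 T\right) = -72 + 6 T$)
$\left(q{\left(10,39 \right)} + 6 \cdot 58\right) \left(1347 - 2964\right) = \left(\left(-72 + 6 \cdot 39\right) + 6 \cdot 58\right) \left(1347 - 2964\right) = \left(\left(-72 + 234\right) + 348\right) \left(-1617\right) = \left(162 + 348\right) \left(-1617\right) = 510 \left(-1617\right) = -824670$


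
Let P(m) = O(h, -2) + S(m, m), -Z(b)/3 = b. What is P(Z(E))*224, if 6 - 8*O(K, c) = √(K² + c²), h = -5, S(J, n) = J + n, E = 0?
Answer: 168 - 28*√29 ≈ 17.215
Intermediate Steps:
Z(b) = -3*b
O(K, c) = ¾ - √(K² + c²)/8
P(m) = ¾ + 2*m - √29/8 (P(m) = (¾ - √((-5)² + (-2)²)/8) + (m + m) = (¾ - √(25 + 4)/8) + 2*m = (¾ - √29/8) + 2*m = ¾ + 2*m - √29/8)
P(Z(E))*224 = (¾ + 2*(-3*0) - √29/8)*224 = (¾ + 2*0 - √29/8)*224 = (¾ + 0 - √29/8)*224 = (¾ - √29/8)*224 = 168 - 28*√29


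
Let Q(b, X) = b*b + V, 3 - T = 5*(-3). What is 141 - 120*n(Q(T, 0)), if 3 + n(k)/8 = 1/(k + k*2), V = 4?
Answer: 123821/41 ≈ 3020.0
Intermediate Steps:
T = 18 (T = 3 - 5*(-3) = 3 - 1*(-15) = 3 + 15 = 18)
Q(b, X) = 4 + b**2 (Q(b, X) = b*b + 4 = b**2 + 4 = 4 + b**2)
n(k) = -24 + 8/(3*k) (n(k) = -24 + 8/(k + k*2) = -24 + 8/(k + 2*k) = -24 + 8/((3*k)) = -24 + 8*(1/(3*k)) = -24 + 8/(3*k))
141 - 120*n(Q(T, 0)) = 141 - 120*(-24 + 8/(3*(4 + 18**2))) = 141 - 120*(-24 + 8/(3*(4 + 324))) = 141 - 120*(-24 + (8/3)/328) = 141 - 120*(-24 + (8/3)*(1/328)) = 141 - 120*(-24 + 1/123) = 141 - 120*(-2951/123) = 141 + 118040/41 = 123821/41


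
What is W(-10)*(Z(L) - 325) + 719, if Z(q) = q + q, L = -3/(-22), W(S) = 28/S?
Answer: 89553/55 ≈ 1628.2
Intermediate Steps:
L = 3/22 (L = -3*(-1/22) = 3/22 ≈ 0.13636)
Z(q) = 2*q
W(-10)*(Z(L) - 325) + 719 = (28/(-10))*(2*(3/22) - 325) + 719 = (28*(-1/10))*(3/11 - 325) + 719 = -14/5*(-3572/11) + 719 = 50008/55 + 719 = 89553/55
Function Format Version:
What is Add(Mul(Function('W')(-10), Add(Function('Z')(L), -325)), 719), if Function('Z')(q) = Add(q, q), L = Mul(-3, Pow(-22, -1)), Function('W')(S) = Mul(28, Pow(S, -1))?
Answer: Rational(89553, 55) ≈ 1628.2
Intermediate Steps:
L = Rational(3, 22) (L = Mul(-3, Rational(-1, 22)) = Rational(3, 22) ≈ 0.13636)
Function('Z')(q) = Mul(2, q)
Add(Mul(Function('W')(-10), Add(Function('Z')(L), -325)), 719) = Add(Mul(Mul(28, Pow(-10, -1)), Add(Mul(2, Rational(3, 22)), -325)), 719) = Add(Mul(Mul(28, Rational(-1, 10)), Add(Rational(3, 11), -325)), 719) = Add(Mul(Rational(-14, 5), Rational(-3572, 11)), 719) = Add(Rational(50008, 55), 719) = Rational(89553, 55)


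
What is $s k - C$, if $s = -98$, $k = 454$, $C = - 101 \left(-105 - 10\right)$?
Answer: $-56107$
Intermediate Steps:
$C = 11615$ ($C = \left(-101\right) \left(-115\right) = 11615$)
$s k - C = \left(-98\right) 454 - 11615 = -44492 - 11615 = -56107$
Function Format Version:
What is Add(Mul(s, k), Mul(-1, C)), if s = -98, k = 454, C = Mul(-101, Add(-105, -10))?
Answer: -56107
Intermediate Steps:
C = 11615 (C = Mul(-101, -115) = 11615)
Add(Mul(s, k), Mul(-1, C)) = Add(Mul(-98, 454), Mul(-1, 11615)) = Add(-44492, -11615) = -56107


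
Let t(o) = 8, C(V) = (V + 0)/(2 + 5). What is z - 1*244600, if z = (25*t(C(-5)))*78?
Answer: -229000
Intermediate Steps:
C(V) = V/7
z = 15600 (z = (25*8)*78 = 200*78 = 15600)
z - 1*244600 = 15600 - 1*244600 = 15600 - 244600 = -229000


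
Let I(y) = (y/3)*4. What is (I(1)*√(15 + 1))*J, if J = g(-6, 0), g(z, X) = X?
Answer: 0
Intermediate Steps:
J = 0
I(y) = 4*y/3 (I(y) = (y*(⅓))*4 = (y/3)*4 = 4*y/3)
(I(1)*√(15 + 1))*J = (((4/3)*1)*√(15 + 1))*0 = (4*√16/3)*0 = ((4/3)*4)*0 = (16/3)*0 = 0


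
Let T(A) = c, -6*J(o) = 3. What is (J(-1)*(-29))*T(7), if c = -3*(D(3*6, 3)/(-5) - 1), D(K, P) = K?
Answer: 2001/10 ≈ 200.10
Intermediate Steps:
J(o) = -½ (J(o) = -⅙*3 = -½)
c = 69/5 (c = -3*((3*6)/(-5) - 1) = -3*(18*(-⅕) - 1) = -3*(-18/5 - 1) = -3*(-23/5) = 69/5 ≈ 13.800)
T(A) = 69/5
(J(-1)*(-29))*T(7) = -½*(-29)*(69/5) = (29/2)*(69/5) = 2001/10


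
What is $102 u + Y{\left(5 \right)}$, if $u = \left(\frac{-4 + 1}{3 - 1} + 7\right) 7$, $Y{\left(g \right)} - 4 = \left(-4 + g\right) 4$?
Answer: $3935$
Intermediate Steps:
$Y{\left(g \right)} = -12 + 4 g$ ($Y{\left(g \right)} = 4 + \left(-4 + g\right) 4 = 4 + \left(-16 + 4 g\right) = -12 + 4 g$)
$u = \frac{77}{2}$ ($u = \left(- \frac{3}{2} + 7\right) 7 = \frac{11}{2} \cdot 7 = \frac{77}{2} \approx 38.5$)
$102 u + Y{\left(5 \right)} = 102 \cdot \frac{77}{2} + \left(-12 + 4 \cdot 5\right) = 3927 + \left(-12 + 20\right) = 3927 + 8 = 3935$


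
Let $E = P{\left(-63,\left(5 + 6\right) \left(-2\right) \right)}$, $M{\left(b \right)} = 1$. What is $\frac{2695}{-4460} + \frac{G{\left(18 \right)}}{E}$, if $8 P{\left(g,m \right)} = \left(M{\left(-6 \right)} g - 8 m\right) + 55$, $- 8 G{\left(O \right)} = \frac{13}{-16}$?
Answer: $- \frac{359309}{599424} \approx -0.59942$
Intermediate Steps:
$G{\left(O \right)} = \frac{13}{128}$ ($G{\left(O \right)} = - \frac{13 \frac{1}{-16}}{8} = - \frac{13 \left(- \frac{1}{16}\right)}{8} = \left(- \frac{1}{8}\right) \left(- \frac{13}{16}\right) = \frac{13}{128}$)
$P{\left(g,m \right)} = \frac{55}{8} - m + \frac{g}{8}$ ($P{\left(g,m \right)} = \frac{\left(1 g - 8 m\right) + 55}{8} = \frac{\left(g - 8 m\right) + 55}{8} = \frac{55 + g - 8 m}{8} = \frac{55}{8} - m + \frac{g}{8}$)
$E = 21$ ($E = \frac{55}{8} - \left(5 + 6\right) \left(-2\right) + \frac{1}{8} \left(-63\right) = \frac{55}{8} - 11 \left(-2\right) - \frac{63}{8} = \frac{55}{8} - -22 - \frac{63}{8} = \frac{55}{8} + 22 - \frac{63}{8} = 21$)
$\frac{2695}{-4460} + \frac{G{\left(18 \right)}}{E} = \frac{2695}{-4460} + \frac{13}{128 \cdot 21} = 2695 \left(- \frac{1}{4460}\right) + \frac{13}{128} \cdot \frac{1}{21} = - \frac{539}{892} + \frac{13}{2688} = - \frac{359309}{599424}$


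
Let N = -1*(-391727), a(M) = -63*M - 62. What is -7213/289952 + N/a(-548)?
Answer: 56666726349/4996162912 ≈ 11.342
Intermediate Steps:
a(M) = -62 - 63*M
N = 391727
-7213/289952 + N/a(-548) = -7213/289952 + 391727/(-62 - 63*(-548)) = -7213*1/289952 + 391727/(-62 + 34524) = -7213/289952 + 391727/34462 = 56666726349/4996162912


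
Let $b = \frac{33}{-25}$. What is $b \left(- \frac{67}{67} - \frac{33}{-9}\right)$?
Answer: $- \frac{88}{25} \approx -3.52$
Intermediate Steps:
$b = - \frac{33}{25}$ ($b = 33 \left(- \frac{1}{25}\right) = - \frac{33}{25} \approx -1.32$)
$b \left(- \frac{67}{67} - \frac{33}{-9}\right) = - \frac{33 \left(- \frac{67}{67} - \frac{33}{-9}\right)}{25} = - \frac{33 \left(\left(-67\right) \frac{1}{67} - - \frac{11}{3}\right)}{25} = - \frac{33 \left(-1 + \frac{11}{3}\right)}{25} = \left(- \frac{33}{25}\right) \frac{8}{3} = - \frac{88}{25}$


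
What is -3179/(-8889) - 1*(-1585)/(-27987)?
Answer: 24960536/82925481 ≈ 0.30100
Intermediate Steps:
-3179/(-8889) - 1*(-1585)/(-27987) = -3179*(-1/8889) + 1585*(-1/27987) = 3179/8889 - 1585/27987 = 24960536/82925481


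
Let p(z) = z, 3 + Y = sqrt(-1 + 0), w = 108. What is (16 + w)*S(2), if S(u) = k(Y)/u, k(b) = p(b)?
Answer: -186 + 62*I ≈ -186.0 + 62.0*I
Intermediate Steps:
Y = -3 + I (Y = -3 + sqrt(-1 + 0) = -3 + sqrt(-1) = -3 + I ≈ -3.0 + 1.0*I)
k(b) = b
S(u) = (-3 + I)/u
(16 + w)*S(2) = (16 + 108)*((-3 + I)/2) = 124*((-3 + I)/2) = 124*(-3/2 + I/2) = -186 + 62*I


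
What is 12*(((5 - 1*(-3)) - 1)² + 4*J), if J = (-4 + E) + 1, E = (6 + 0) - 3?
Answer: 588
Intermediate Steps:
E = 3 (E = 6 - 3 = 3)
J = 0 (J = (-4 + 3) + 1 = -1 + 1 = 0)
12*(((5 - 1*(-3)) - 1)² + 4*J) = 12*(((5 - 1*(-3)) - 1)² + 4*0) = 12*(((5 + 3) - 1)² + 0) = 12*((8 - 1)² + 0) = 12*(7² + 0) = 12*(49 + 0) = 12*49 = 588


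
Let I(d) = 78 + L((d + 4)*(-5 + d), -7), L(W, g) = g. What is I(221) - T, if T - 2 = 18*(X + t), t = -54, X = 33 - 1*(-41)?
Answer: -291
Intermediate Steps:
X = 74 (X = 33 + 41 = 74)
I(d) = 71 (I(d) = 78 - 7 = 71)
T = 362 (T = 2 + 18*(74 - 54) = 2 + 18*20 = 2 + 360 = 362)
I(221) - T = 71 - 1*362 = 71 - 362 = -291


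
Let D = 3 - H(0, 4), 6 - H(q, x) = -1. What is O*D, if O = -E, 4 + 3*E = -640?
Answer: -2576/3 ≈ -858.67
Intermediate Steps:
E = -644/3 (E = -4/3 + (1/3)*(-640) = -4/3 - 640/3 = -644/3 ≈ -214.67)
H(q, x) = 7 (H(q, x) = 6 - 1*(-1) = 6 + 1 = 7)
O = 644/3 (O = -1*(-644/3) = 644/3 ≈ 214.67)
D = -4 (D = 3 - 1*7 = 3 - 7 = -4)
O*D = (644/3)*(-4) = -2576/3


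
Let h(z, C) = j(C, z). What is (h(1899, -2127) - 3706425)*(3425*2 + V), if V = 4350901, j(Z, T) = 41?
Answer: -16151498582384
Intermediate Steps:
h(z, C) = 41
(h(1899, -2127) - 3706425)*(3425*2 + V) = (41 - 3706425)*(3425*2 + 4350901) = -3706384*(6850 + 4350901) = -3706384*4357751 = -16151498582384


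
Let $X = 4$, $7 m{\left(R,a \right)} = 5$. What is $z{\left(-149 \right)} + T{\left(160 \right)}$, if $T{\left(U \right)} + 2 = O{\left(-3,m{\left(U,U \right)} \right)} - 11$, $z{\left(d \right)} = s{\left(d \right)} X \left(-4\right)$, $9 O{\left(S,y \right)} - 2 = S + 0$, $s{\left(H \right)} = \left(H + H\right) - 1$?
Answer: $\frac{42938}{9} \approx 4770.9$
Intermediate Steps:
$s{\left(H \right)} = -1 + 2 H$ ($s{\left(H \right)} = 2 H - 1 = -1 + 2 H$)
$m{\left(R,a \right)} = \frac{5}{7}$ ($m{\left(R,a \right)} = \frac{1}{7} \cdot 5 = \frac{5}{7}$)
$O{\left(S,y \right)} = \frac{2}{9} + \frac{S}{9}$ ($O{\left(S,y \right)} = \frac{2}{9} + \frac{S + 0}{9} = \frac{2}{9} + \frac{S}{9}$)
$z{\left(d \right)} = 16 - 32 d$ ($z{\left(d \right)} = \left(-1 + 2 d\right) 4 \left(-4\right) = \left(-1 + 2 d\right) \left(-16\right) = 16 - 32 d$)
$T{\left(U \right)} = - \frac{118}{9}$ ($T{\left(U \right)} = -2 + \left(\left(\frac{2}{9} + \frac{1}{9} \left(-3\right)\right) - 11\right) = -2 + \left(\left(\frac{2}{9} - \frac{1}{3}\right) - 11\right) = -2 - \frac{100}{9} = - \frac{118}{9}$)
$z{\left(-149 \right)} + T{\left(160 \right)} = \left(16 - -4768\right) - \frac{118}{9} = \left(16 + 4768\right) - \frac{118}{9} = 4784 - \frac{118}{9} = \frac{42938}{9}$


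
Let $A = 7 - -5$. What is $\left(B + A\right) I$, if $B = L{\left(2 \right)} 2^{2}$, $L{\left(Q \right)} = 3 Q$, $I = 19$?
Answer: $684$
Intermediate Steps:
$A = 12$ ($A = 7 + 5 = 12$)
$B = 24$ ($B = 3 \cdot 2 \cdot 2^{2} = 6 \cdot 4 = 24$)
$\left(B + A\right) I = \left(24 + 12\right) 19 = 36 \cdot 19 = 684$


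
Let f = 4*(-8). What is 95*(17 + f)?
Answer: -1425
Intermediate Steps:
f = -32
95*(17 + f) = 95*(17 - 32) = 95*(-15) = -1425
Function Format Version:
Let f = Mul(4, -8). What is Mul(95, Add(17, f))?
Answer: -1425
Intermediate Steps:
f = -32
Mul(95, Add(17, f)) = Mul(95, Add(17, -32)) = Mul(95, -15) = -1425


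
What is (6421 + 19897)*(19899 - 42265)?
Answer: -588628388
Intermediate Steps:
(6421 + 19897)*(19899 - 42265) = 26318*(-22366) = -588628388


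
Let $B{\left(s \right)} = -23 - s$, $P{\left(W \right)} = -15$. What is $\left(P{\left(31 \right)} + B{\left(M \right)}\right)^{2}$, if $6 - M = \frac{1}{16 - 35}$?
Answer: $\frac{700569}{361} \approx 1940.6$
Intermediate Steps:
$M = \frac{115}{19}$ ($M = 6 - \frac{1}{16 - 35} = 6 - \frac{1}{-19} = 6 - - \frac{1}{19} = 6 + \frac{1}{19} = \frac{115}{19} \approx 6.0526$)
$\left(P{\left(31 \right)} + B{\left(M \right)}\right)^{2} = \left(-15 - \frac{552}{19}\right)^{2} = \left(- \frac{837}{19}\right)^{2} = \frac{700569}{361}$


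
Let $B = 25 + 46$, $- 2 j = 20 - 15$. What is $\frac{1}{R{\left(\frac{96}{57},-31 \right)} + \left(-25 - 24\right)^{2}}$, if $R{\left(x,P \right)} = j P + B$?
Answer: $\frac{2}{5099} \approx 0.00039223$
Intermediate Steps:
$j = - \frac{5}{2}$ ($j = - \frac{20 - 15}{2} = \left(- \frac{1}{2}\right) 5 = - \frac{5}{2} \approx -2.5$)
$B = 71$
$R{\left(x,P \right)} = 71 - \frac{5 P}{2}$ ($R{\left(x,P \right)} = - \frac{5 P}{2} + 71 = 71 - \frac{5 P}{2}$)
$\frac{1}{R{\left(\frac{96}{57},-31 \right)} + \left(-25 - 24\right)^{2}} = \frac{1}{\left(71 - - \frac{155}{2}\right) + \left(-25 - 24\right)^{2}} = \frac{1}{\left(71 + \frac{155}{2}\right) + \left(-49\right)^{2}} = \frac{1}{\frac{297}{2} + 2401} = \frac{1}{\frac{5099}{2}} = \frac{2}{5099}$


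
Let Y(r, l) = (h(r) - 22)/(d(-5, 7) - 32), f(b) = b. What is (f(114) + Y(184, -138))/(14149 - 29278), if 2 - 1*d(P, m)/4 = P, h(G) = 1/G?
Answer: -29317/3711648 ≈ -0.0078986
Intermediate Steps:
d(P, m) = 8 - 4*P
Y(r, l) = 11/2 - 1/(4*r) (Y(r, l) = (1/r - 22)/((8 - 4*(-5)) - 32) = (-22 + 1/r)/((8 + 20) - 32) = (-22 + 1/r)/(28 - 32) = (-22 + 1/r)/(-4) = (-22 + 1/r)*(-1/4) = 11/2 - 1/(4*r))
(f(114) + Y(184, -138))/(14149 - 29278) = (114 + (1/4)*(-1 + 22*184)/184)/(14149 - 29278) = (114 + (1/4)*(1/184)*(-1 + 4048))/(-15129) = (114 + (1/4)*(1/184)*4047)*(-1/15129) = (114 + 4047/736)*(-1/15129) = (87951/736)*(-1/15129) = -29317/3711648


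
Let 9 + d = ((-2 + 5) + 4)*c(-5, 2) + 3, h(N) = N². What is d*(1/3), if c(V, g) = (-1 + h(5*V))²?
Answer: 908542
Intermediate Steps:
c(V, g) = (-1 + 25*V²)² (c(V, g) = (-1 + (5*V)²)² = (-1 + 25*V²)²)
d = 2725626 (d = -9 + (((-2 + 5) + 4)*(-1 + 25*(-5)²)² + 3) = -9 + ((3 + 4)*(-1 + 25*25)² + 3) = -9 + (7*(-1 + 625)² + 3) = -9 + (7*624² + 3) = -9 + (7*389376 + 3) = -9 + (2725632 + 3) = -9 + 2725635 = 2725626)
d*(1/3) = 2725626*(1/3) = 2725626*(1*(⅓)) = 2725626*(⅓) = 908542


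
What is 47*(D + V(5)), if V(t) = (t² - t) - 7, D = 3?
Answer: 752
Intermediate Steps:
V(t) = -7 + t² - t
47*(D + V(5)) = 47*(3 + (-7 + 5² - 1*5)) = 47*(3 + (-7 + 25 - 5)) = 47*(3 + 13) = 47*16 = 752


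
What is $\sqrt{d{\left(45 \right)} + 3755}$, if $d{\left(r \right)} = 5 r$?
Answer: $2 \sqrt{995} \approx 63.087$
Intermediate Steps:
$\sqrt{d{\left(45 \right)} + 3755} = \sqrt{5 \cdot 45 + 3755} = \sqrt{225 + 3755} = \sqrt{3980} = 2 \sqrt{995}$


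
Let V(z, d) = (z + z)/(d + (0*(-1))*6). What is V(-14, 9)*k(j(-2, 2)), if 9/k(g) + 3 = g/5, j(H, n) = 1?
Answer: 10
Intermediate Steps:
V(z, d) = 2*z/d (V(z, d) = (2*z)/(d + 0*6) = (2*z)/(d + 0) = (2*z)/d = 2*z/d)
k(g) = 9/(-3 + g/5)
V(-14, 9)*k(j(-2, 2)) = (2*(-14)/9)*(45/(-15 + 1)) = (2*(-14)*(1/9))*(45/(-14)) = -140*(-1)/14 = -28/9*(-45/14) = 10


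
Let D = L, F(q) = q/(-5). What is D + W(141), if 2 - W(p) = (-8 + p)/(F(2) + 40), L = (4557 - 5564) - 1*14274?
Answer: -3025907/198 ≈ -15282.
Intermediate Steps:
F(q) = -q/5 (F(q) = q*(-⅕) = -q/5)
L = -15281 (L = -1007 - 14274 = -15281)
D = -15281
W(p) = 218/99 - 5*p/198 (W(p) = 2 - (-8 + p)/(-⅕*2 + 40) = 2 - (-8 + p)/(-⅖ + 40) = 2 - (-8 + p)/198/5 = 2 - (-8 + p)*5/198 = 2 - (-20/99 + 5*p/198) = 2 + (20/99 - 5*p/198) = 218/99 - 5*p/198)
D + W(141) = -15281 + (218/99 - 5/198*141) = -15281 + (218/99 - 235/66) = -15281 - 269/198 = -3025907/198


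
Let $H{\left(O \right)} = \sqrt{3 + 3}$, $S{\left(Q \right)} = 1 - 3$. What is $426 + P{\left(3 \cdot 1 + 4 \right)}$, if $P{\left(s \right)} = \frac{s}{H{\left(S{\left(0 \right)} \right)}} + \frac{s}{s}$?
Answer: $427 + \frac{7 \sqrt{6}}{6} \approx 429.86$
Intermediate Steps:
$S{\left(Q \right)} = -2$ ($S{\left(Q \right)} = 1 - 3 = -2$)
$H{\left(O \right)} = \sqrt{6}$
$P{\left(s \right)} = 1 + \frac{s \sqrt{6}}{6}$ ($P{\left(s \right)} = \frac{s}{\sqrt{6}} + \frac{s}{s} = s \frac{\sqrt{6}}{6} + 1 = \frac{s \sqrt{6}}{6} + 1 = 1 + \frac{s \sqrt{6}}{6}$)
$426 + P{\left(3 \cdot 1 + 4 \right)} = 426 + \left(1 + \frac{\left(3 \cdot 1 + 4\right) \sqrt{6}}{6}\right) = 426 + \left(1 + \frac{\left(3 + 4\right) \sqrt{6}}{6}\right) = 426 + \left(1 + \frac{1}{6} \cdot 7 \sqrt{6}\right) = 426 + \left(1 + \frac{7 \sqrt{6}}{6}\right) = 427 + \frac{7 \sqrt{6}}{6}$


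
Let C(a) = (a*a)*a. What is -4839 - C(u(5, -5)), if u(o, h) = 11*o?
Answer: -171214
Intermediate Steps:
C(a) = a**3 (C(a) = a**2*a = a**3)
-4839 - C(u(5, -5)) = -4839 - (11*5)**3 = -4839 - 1*55**3 = -4839 - 1*166375 = -4839 - 166375 = -171214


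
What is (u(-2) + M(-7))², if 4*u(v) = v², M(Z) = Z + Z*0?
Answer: 36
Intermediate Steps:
M(Z) = Z (M(Z) = Z + 0 = Z)
u(v) = v²/4
(u(-2) + M(-7))² = ((¼)*(-2)² - 7)² = ((¼)*4 - 7)² = (1 - 7)² = (-6)² = 36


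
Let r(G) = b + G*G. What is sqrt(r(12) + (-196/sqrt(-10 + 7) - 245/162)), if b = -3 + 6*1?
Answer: 7*sqrt(962 + 432*I*sqrt(3))/18 ≈ 12.841 + 4.4061*I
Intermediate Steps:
b = 3 (b = -3 + 6 = 3)
r(G) = 3 + G**2 (r(G) = 3 + G*G = 3 + G**2)
sqrt(r(12) + (-196/sqrt(-10 + 7) - 245/162)) = sqrt((3 + 12**2) + (-196/sqrt(-10 + 7) - 245/162)) = sqrt((3 + 144) + (-196*(-I*sqrt(3)/3) - 245*1/162)) = sqrt(147 + (-196*(-I*sqrt(3)/3) - 245/162)) = sqrt(147 + (-(-196)*I*sqrt(3)/3 - 245/162)) = sqrt(147 + (196*I*sqrt(3)/3 - 245/162)) = sqrt(147 + (-245/162 + 196*I*sqrt(3)/3)) = sqrt(23569/162 + 196*I*sqrt(3)/3)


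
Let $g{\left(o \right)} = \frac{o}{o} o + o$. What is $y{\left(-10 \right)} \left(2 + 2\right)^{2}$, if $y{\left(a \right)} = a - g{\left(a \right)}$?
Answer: $160$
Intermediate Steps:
$g{\left(o \right)} = 2 o$ ($g{\left(o \right)} = 1 o + o = o + o = 2 o$)
$y{\left(a \right)} = - a$ ($y{\left(a \right)} = a - 2 a = - a$)
$y{\left(-10 \right)} \left(2 + 2\right)^{2} = \left(-1\right) \left(-10\right) \left(2 + 2\right)^{2} = 10 \cdot 4^{2} = 10 \cdot 16 = 160$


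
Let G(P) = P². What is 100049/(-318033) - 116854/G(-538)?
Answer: -33061005469/46026371826 ≈ -0.71831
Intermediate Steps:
100049/(-318033) - 116854/G(-538) = 100049/(-318033) - 116854/((-538)²) = 100049*(-1/318033) - 116854/289444 = -100049/318033 - 116854*1/289444 = -100049/318033 - 58427/144722 = -33061005469/46026371826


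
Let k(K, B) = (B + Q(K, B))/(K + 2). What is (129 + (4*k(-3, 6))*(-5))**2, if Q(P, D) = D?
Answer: 136161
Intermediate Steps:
k(K, B) = 2*B/(2 + K) (k(K, B) = (B + B)/(K + 2) = (2*B)/(2 + K) = 2*B/(2 + K))
(129 + (4*k(-3, 6))*(-5))**2 = (129 + (4*(2*6/(2 - 3)))*(-5))**2 = (129 + (4*(2*6/(-1)))*(-5))**2 = (129 + (4*(2*6*(-1)))*(-5))**2 = (129 + (4*(-12))*(-5))**2 = (129 - 48*(-5))**2 = (129 + 240)**2 = 369**2 = 136161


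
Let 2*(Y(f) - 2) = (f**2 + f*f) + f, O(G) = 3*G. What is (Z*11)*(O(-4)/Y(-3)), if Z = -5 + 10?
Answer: -1320/19 ≈ -69.474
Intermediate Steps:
Z = 5
Y(f) = 2 + f**2 + f/2 (Y(f) = 2 + ((f**2 + f*f) + f)/2 = 2 + ((f**2 + f**2) + f)/2 = 2 + (2*f**2 + f)/2 = 2 + (f + 2*f**2)/2 = 2 + (f**2 + f/2) = 2 + f**2 + f/2)
(Z*11)*(O(-4)/Y(-3)) = (5*11)*((3*(-4))/(2 + (-3)**2 + (1/2)*(-3))) = 55*(-12/(2 + 9 - 3/2)) = 55*(-12/19/2) = 55*(-12*2/19) = 55*(-24/19) = -1320/19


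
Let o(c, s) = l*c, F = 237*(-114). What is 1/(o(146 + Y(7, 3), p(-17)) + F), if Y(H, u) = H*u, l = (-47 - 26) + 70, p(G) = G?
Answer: -1/27519 ≈ -3.6339e-5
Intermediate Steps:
F = -27018
l = -3 (l = -73 + 70 = -3)
o(c, s) = -3*c
1/(o(146 + Y(7, 3), p(-17)) + F) = 1/(-3*(146 + 7*3) - 27018) = 1/(-3*(146 + 21) - 27018) = 1/(-3*167 - 27018) = 1/(-501 - 27018) = 1/(-27519) = -1/27519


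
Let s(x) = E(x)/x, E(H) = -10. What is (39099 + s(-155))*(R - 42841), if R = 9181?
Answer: -40798309860/31 ≈ -1.3161e+9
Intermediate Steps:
s(x) = -10/x
(39099 + s(-155))*(R - 42841) = (39099 - 10/(-155))*(9181 - 42841) = (39099 - 10*(-1/155))*(-33660) = (39099 + 2/31)*(-33660) = (1212071/31)*(-33660) = -40798309860/31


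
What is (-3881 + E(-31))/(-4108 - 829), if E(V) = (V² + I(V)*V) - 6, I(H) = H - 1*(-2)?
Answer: 2027/4937 ≈ 0.41057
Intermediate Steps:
I(H) = 2 + H (I(H) = H + 2 = 2 + H)
E(V) = -6 + V² + V*(2 + V) (E(V) = (V² + (2 + V)*V) - 6 = (V² + V*(2 + V)) - 6 = -6 + V² + V*(2 + V))
(-3881 + E(-31))/(-4108 - 829) = (-3881 + (-6 + 2*(-31) + 2*(-31)²))/(-4108 - 829) = (-3881 + (-6 - 62 + 2*961))/(-4937) = (-3881 + (-6 - 62 + 1922))*(-1/4937) = (-3881 + 1854)*(-1/4937) = -2027*(-1/4937) = 2027/4937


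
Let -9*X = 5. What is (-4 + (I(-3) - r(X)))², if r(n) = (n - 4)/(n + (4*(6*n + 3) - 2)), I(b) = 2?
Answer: 12321/1225 ≈ 10.058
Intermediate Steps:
X = -5/9 (X = -⅑*5 = -5/9 ≈ -0.55556)
r(n) = (-4 + n)/(10 + 25*n) (r(n) = (-4 + n)/(n + (4*(3 + 6*n) - 2)) = (-4 + n)/(n + ((12 + 24*n) - 2)) = (-4 + n)/(n + (10 + 24*n)) = (-4 + n)/(10 + 25*n))
(-4 + (I(-3) - r(X)))² = (-4 + (2 - (-4 - 5/9)/(5*(2 + 5*(-5/9)))))² = (-4 + (2 - (-41)/(5*(2 - 25/9)*9)))² = (-4 + (2 - (-41)/(5*(-7/9)*9)))² = (-4 + (2 - (-9)*(-41)/(5*7*9)))² = (-4 + (2 - 1*41/35))² = (-4 + (2 - 41/35))² = (-4 + 29/35)² = (-111/35)² = 12321/1225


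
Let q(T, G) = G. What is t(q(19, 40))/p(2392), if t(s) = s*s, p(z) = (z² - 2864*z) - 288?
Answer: -50/35291 ≈ -0.0014168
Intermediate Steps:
p(z) = -288 + z² - 2864*z
t(s) = s²
t(q(19, 40))/p(2392) = 40²/(-288 + 2392² - 2864*2392) = 1600/(-288 + 5721664 - 6850688) = 1600/(-1129312) = 1600*(-1/1129312) = -50/35291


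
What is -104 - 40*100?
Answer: -4104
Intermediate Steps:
-104 - 40*100 = -104 - 4000 = -4104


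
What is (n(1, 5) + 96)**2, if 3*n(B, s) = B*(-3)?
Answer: 9025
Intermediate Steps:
n(B, s) = -B (n(B, s) = (B*(-3))/3 = (-3*B)/3 = -B)
(n(1, 5) + 96)**2 = (-1*1 + 96)**2 = (-1 + 96)**2 = 95**2 = 9025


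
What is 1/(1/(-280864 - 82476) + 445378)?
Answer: 363340/161823642519 ≈ 2.2453e-6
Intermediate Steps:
1/(1/(-280864 - 82476) + 445378) = 1/(1/(-363340) + 445378) = 1/(-1/363340 + 445378) = 1/(161823642519/363340) = 363340/161823642519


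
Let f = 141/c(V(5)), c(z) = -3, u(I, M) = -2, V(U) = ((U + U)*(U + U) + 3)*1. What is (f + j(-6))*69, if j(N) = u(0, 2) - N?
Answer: -2967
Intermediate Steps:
V(U) = 3 + 4*U² (V(U) = ((2*U)*(2*U) + 3)*1 = (4*U² + 3)*1 = (3 + 4*U²)*1 = 3 + 4*U²)
j(N) = -2 - N
f = -47 (f = 141/(-3) = 141*(-⅓) = -47)
(f + j(-6))*69 = (-47 + (-2 - 1*(-6)))*69 = (-47 + (-2 + 6))*69 = (-47 + 4)*69 = -43*69 = -2967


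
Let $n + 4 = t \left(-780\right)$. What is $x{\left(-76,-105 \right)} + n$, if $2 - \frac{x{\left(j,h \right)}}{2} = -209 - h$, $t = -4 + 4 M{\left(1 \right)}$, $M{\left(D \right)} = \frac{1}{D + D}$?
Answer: $1768$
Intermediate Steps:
$M{\left(D \right)} = \frac{1}{2 D}$
$t = -2$ ($t = -4 + 4 \frac{1}{2 \cdot 1} = -4 + 4 \cdot \frac{1}{2} \cdot 1 = -4 + 4 \cdot \frac{1}{2} = -4 + 2 = -2$)
$n = 1556$ ($n = -4 - -1560 = -4 + 1560 = 1556$)
$x{\left(j,h \right)} = 422 + 2 h$ ($x{\left(j,h \right)} = 4 - 2 \left(-209 - h\right) = 4 + \left(418 + 2 h\right) = 422 + 2 h$)
$x{\left(-76,-105 \right)} + n = \left(422 + 2 \left(-105\right)\right) + 1556 = \left(422 - 210\right) + 1556 = 212 + 1556 = 1768$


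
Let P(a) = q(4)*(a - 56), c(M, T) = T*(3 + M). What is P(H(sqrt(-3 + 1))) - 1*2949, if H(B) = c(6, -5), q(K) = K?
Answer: -3353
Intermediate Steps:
H(B) = -45 (H(B) = -5*(3 + 6) = -5*9 = -45)
P(a) = -224 + 4*a (P(a) = 4*(a - 56) = 4*(-56 + a) = -224 + 4*a)
P(H(sqrt(-3 + 1))) - 1*2949 = (-224 + 4*(-45)) - 1*2949 = (-224 - 180) - 2949 = -404 - 2949 = -3353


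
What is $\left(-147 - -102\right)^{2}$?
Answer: $2025$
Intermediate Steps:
$\left(-147 - -102\right)^{2} = \left(-147 + 102\right)^{2} = \left(-45\right)^{2} = 2025$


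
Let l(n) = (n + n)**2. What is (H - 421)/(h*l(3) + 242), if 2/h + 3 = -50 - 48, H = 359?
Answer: -3131/12185 ≈ -0.25696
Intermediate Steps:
l(n) = 4*n**2 (l(n) = (2*n)**2 = 4*n**2)
h = -2/101 (h = 2/(-3 + (-50 - 48)) = 2/(-3 - 98) = 2/(-101) = 2*(-1/101) = -2/101 ≈ -0.019802)
(H - 421)/(h*l(3) + 242) = (359 - 421)/(-8*3**2/101 + 242) = -62/(-8*9/101 + 242) = -62/(-2/101*36 + 242) = -62/(-72/101 + 242) = -62/24370/101 = -62*101/24370 = -3131/12185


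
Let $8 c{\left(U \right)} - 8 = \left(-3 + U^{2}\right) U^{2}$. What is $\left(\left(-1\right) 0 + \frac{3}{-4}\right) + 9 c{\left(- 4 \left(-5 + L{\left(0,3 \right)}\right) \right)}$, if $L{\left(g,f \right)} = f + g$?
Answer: $\frac{17601}{4} \approx 4400.3$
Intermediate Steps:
$c{\left(U \right)} = 1 + \frac{U^{2} \left(-3 + U^{2}\right)}{8}$ ($c{\left(U \right)} = 1 + \frac{\left(-3 + U^{2}\right) U^{2}}{8} = 1 + \frac{U^{2} \left(-3 + U^{2}\right)}{8}$)
$\left(\left(-1\right) 0 + \frac{3}{-4}\right) + 9 c{\left(- 4 \left(-5 + L{\left(0,3 \right)}\right) \right)} = \left(\left(-1\right) 0 + \frac{3}{-4}\right) + 9 \left(1 - \frac{3 \left(- 4 \left(-5 + \left(3 + 0\right)\right)\right)^{2}}{8} + \frac{\left(- 4 \left(-5 + \left(3 + 0\right)\right)\right)^{4}}{8}\right) = \left(0 + 3 \left(- \frac{1}{4}\right)\right) + 9 \left(1 - \frac{3 \left(- 4 \left(-5 + 3\right)\right)^{2}}{8} + \frac{\left(- 4 \left(-5 + 3\right)\right)^{4}}{8}\right) = \left(0 - \frac{3}{4}\right) + 9 \left(1 - \frac{3 \left(\left(-4\right) \left(-2\right)\right)^{2}}{8} + \frac{\left(\left(-4\right) \left(-2\right)\right)^{4}}{8}\right) = - \frac{3}{4} + 9 \left(1 - \frac{3 \cdot 8^{2}}{8} + \frac{8^{4}}{8}\right) = - \frac{3}{4} + 9 \left(1 - 24 + \frac{1}{8} \cdot 4096\right) = - \frac{3}{4} + 9 \left(1 - 24 + 512\right) = - \frac{3}{4} + 9 \cdot 489 = - \frac{3}{4} + 4401 = \frac{17601}{4}$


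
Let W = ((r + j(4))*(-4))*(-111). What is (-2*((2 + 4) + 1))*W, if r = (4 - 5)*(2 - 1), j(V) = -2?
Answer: 18648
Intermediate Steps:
r = -1 (r = -1*1 = -1)
W = -1332 (W = ((-1 - 2)*(-4))*(-111) = -3*(-4)*(-111) = 12*(-111) = -1332)
(-2*((2 + 4) + 1))*W = -2*((2 + 4) + 1)*(-1332) = -2*(6 + 1)*(-1332) = -2*7*(-1332) = -14*(-1332) = 18648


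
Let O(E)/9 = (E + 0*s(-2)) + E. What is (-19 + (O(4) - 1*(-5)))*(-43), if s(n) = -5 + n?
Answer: -2494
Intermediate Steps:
O(E) = 18*E (O(E) = 9*((E + 0*(-5 - 2)) + E) = 9*((E + 0*(-7)) + E) = 9*((E + 0) + E) = 9*(E + E) = 9*(2*E) = 18*E)
(-19 + (O(4) - 1*(-5)))*(-43) = (-19 + (18*4 - 1*(-5)))*(-43) = (-19 + (72 + 5))*(-43) = (-19 + 77)*(-43) = 58*(-43) = -2494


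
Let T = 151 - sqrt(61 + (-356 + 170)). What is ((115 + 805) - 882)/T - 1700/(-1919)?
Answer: 24992711/21997497 + 95*I*sqrt(5)/11463 ≈ 1.1362 + 0.018532*I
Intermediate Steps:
T = 151 - 5*I*sqrt(5) (T = 151 - sqrt(61 - 186) = 151 - sqrt(-125) = 151 - 5*I*sqrt(5) ≈ 151.0 - 11.18*I)
((115 + 805) - 882)/T - 1700/(-1919) = ((115 + 805) - 882)/(151 - 5*I*sqrt(5)) - 1700/(-1919) = (920 - 882)/(151 - 5*I*sqrt(5)) - 1700*(-1/1919) = 38/(151 - 5*I*sqrt(5)) + 1700/1919 = 1700/1919 + 38/(151 - 5*I*sqrt(5))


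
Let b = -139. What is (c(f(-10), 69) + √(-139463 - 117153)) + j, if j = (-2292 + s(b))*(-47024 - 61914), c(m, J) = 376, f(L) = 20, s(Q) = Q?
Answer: 264828654 + 2*I*√64154 ≈ 2.6483e+8 + 506.57*I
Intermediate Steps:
j = 264828278 (j = (-2292 - 139)*(-47024 - 61914) = -2431*(-108938) = 264828278)
(c(f(-10), 69) + √(-139463 - 117153)) + j = (376 + √(-139463 - 117153)) + 264828278 = (376 + √(-256616)) + 264828278 = (376 + 2*I*√64154) + 264828278 = 264828654 + 2*I*√64154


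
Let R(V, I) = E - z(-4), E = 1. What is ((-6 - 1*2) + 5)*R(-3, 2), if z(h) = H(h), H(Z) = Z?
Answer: -15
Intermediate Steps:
z(h) = h
R(V, I) = 5 (R(V, I) = 1 - 1*(-4) = 1 + 4 = 5)
((-6 - 1*2) + 5)*R(-3, 2) = ((-6 - 1*2) + 5)*5 = ((-6 - 2) + 5)*5 = (-8 + 5)*5 = -3*5 = -15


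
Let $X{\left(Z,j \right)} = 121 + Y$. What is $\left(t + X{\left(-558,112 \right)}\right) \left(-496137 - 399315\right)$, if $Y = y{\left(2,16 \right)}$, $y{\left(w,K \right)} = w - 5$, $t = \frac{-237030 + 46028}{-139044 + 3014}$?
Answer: $- \frac{7272208359492}{68015} \approx -1.0692 \cdot 10^{8}$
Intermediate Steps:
$t = \frac{95501}{68015}$ ($t = - \frac{191002}{-136030} = \left(-191002\right) \left(- \frac{1}{136030}\right) = \frac{95501}{68015} \approx 1.4041$)
$y{\left(w,K \right)} = -5 + w$ ($y{\left(w,K \right)} = w - 5 = -5 + w$)
$Y = -3$ ($Y = -5 + 2 = -3$)
$X{\left(Z,j \right)} = 118$ ($X{\left(Z,j \right)} = 121 - 3 = 118$)
$\left(t + X{\left(-558,112 \right)}\right) \left(-496137 - 399315\right) = \left(\frac{95501}{68015} + 118\right) \left(-496137 - 399315\right) = \frac{8121271}{68015} \left(-895452\right) = - \frac{7272208359492}{68015}$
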